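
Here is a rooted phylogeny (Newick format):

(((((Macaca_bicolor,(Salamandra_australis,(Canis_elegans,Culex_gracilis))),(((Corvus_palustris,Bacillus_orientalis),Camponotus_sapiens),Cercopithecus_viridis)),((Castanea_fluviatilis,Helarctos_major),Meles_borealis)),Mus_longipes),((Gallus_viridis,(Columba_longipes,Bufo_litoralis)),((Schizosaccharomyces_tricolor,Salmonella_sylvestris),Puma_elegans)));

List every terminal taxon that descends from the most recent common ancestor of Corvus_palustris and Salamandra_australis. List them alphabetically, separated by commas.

Tracing Corvus_palustris: it sits inside (Corvus_palustris,Bacillus_orientalis).
Tracing Salamandra_australis: it sits inside (Salamandra_australis,(Canis_elegans,Culex_gracilis)).
The smallest clade enclosing both is ((Macaca_bicolor,(Salamandra_australis,(Canis_elegans,Culex_gracilis))),(((Corvus_palustris,Bacillus_orientalis),Camponotus_sapiens),Cercopithecus_viridis)); the answer is its 8 terminal taxa in alphabetical order.

Bacillus_orientalis, Camponotus_sapiens, Canis_elegans, Cercopithecus_viridis, Corvus_palustris, Culex_gracilis, Macaca_bicolor, Salamandra_australis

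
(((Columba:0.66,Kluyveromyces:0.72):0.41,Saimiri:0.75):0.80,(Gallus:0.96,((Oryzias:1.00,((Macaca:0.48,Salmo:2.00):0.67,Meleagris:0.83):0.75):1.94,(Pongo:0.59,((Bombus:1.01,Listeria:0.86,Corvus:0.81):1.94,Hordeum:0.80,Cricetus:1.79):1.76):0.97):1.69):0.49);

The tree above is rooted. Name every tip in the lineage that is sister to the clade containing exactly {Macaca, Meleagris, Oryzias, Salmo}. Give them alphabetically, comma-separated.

The clade containing exactly {Macaca, Meleagris, Oryzias, Salmo} attaches to the tree at the node subtending ((Oryzias,((Macaca,Salmo),Meleagris)),(Pongo,((Bombus,Listeria,Corvus),Hordeum,Cricetus))).
The other lineage descending from that same node — the sister group — is (Pongo,((Bombus,Listeria,Corvus),Hordeum,Cricetus)); its 6 tips in alphabetical order are the answer.

Bombus, Corvus, Cricetus, Hordeum, Listeria, Pongo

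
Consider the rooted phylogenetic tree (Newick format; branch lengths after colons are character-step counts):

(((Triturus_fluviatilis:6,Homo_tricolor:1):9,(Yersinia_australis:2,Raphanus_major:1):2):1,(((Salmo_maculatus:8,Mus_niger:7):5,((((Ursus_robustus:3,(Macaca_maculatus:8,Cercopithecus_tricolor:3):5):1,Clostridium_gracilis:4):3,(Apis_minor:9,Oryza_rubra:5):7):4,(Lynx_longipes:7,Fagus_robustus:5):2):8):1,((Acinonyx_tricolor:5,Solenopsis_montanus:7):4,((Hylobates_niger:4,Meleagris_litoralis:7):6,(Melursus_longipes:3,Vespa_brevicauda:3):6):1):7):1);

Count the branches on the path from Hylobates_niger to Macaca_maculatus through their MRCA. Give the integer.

11

The MRCA of Hylobates_niger and Macaca_maculatus is the node subtending (((Salmo_maculatus,Mus_niger),((((Ursus_robustus,(Macaca_maculatus,Cercopithecus_tricolor)),Clostridium_gracilis),(Apis_minor,Oryza_rubra)),(Lynx_longipes,Fagus_robustus))),((Acinonyx_tricolor,Solenopsis_montanus),((Hylobates_niger,Meleagris_litoralis),(Melursus_longipes,Vespa_brevicauda)))).
From Hylobates_niger up to that node: 4 branches. From Macaca_maculatus up to the same node: 7 branches. Total: 4 + 7 = 11.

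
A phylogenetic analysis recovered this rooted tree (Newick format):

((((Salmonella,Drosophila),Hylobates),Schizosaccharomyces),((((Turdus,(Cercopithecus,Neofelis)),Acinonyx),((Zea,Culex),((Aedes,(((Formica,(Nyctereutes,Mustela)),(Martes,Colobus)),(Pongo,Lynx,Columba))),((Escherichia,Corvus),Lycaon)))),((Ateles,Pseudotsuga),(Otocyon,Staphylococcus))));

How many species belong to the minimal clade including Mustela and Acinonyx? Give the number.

The MRCA of Mustela and Acinonyx is the node subtending (((Turdus,(Cercopithecus,Neofelis)),Acinonyx),((Zea,Culex),((Aedes,(((Formica,(Nyctereutes,Mustela)),(Martes,Colobus)),(Pongo,Lynx,Columba))),((Escherichia,Corvus),Lycaon)))).
That clade contains 18 terminal taxa: Acinonyx, Aedes, Cercopithecus, Colobus, Columba, Corvus, Culex, Escherichia, Formica, Lycaon, Lynx, Martes, Mustela, Neofelis, Nyctereutes, Pongo, Turdus, Zea.

18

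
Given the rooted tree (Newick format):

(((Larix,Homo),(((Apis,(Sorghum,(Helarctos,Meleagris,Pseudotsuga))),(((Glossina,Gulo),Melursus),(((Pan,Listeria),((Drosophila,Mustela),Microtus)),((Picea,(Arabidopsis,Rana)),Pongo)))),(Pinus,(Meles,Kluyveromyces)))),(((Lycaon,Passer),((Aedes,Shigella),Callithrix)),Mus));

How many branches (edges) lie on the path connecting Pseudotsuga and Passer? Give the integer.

11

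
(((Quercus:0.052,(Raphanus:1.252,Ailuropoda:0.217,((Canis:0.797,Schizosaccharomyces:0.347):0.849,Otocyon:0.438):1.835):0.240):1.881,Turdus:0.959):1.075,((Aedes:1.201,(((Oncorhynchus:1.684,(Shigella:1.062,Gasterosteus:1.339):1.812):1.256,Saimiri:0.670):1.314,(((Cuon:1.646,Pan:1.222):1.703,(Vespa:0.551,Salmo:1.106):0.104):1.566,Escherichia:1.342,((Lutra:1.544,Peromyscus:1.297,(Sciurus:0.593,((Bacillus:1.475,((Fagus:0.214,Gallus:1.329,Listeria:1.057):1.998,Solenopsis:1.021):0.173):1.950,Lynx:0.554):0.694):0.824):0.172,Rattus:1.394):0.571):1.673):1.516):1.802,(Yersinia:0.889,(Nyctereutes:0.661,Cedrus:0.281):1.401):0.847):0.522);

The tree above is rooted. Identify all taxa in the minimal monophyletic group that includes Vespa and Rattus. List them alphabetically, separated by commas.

Bacillus, Cuon, Escherichia, Fagus, Gallus, Listeria, Lutra, Lynx, Pan, Peromyscus, Rattus, Salmo, Sciurus, Solenopsis, Vespa

Tracing Vespa: it sits inside (Vespa,Salmo).
Tracing Rattus: it sits inside ((Lutra,Peromyscus,(Sciurus,((Bacillus,((Fagus,Gallus,Listeria),Solenopsis)),Lynx))),Rattus).
The smallest clade enclosing both is (((Cuon,Pan),(Vespa,Salmo)),Escherichia,((Lutra,Peromyscus,(Sciurus,((Bacillus,((Fagus,Gallus,Listeria),Solenopsis)),Lynx))),Rattus)); the answer is its 15 terminal taxa in alphabetical order.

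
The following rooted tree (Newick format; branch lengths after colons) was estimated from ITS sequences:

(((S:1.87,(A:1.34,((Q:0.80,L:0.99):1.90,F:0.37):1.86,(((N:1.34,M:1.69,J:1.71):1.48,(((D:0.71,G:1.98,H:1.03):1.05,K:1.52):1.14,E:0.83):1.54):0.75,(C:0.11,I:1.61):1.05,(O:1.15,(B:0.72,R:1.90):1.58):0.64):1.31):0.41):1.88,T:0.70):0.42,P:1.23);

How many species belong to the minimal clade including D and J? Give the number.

8

The MRCA of D and J is the node subtending ((N,M,J),(((D,G,H),K),E)).
That clade contains 8 terminal taxa: D, E, G, H, J, K, M, N.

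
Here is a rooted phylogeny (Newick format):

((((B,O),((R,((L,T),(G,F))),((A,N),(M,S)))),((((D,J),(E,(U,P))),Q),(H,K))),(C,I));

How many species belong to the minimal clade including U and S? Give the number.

19

The MRCA of U and S is the node subtending (((B,O),((R,((L,T),(G,F))),((A,N),(M,S)))),((((D,J),(E,(U,P))),Q),(H,K))).
That clade contains 19 terminal taxa: A, B, D, E, F, G, H, J, K, L, M, N, O, P, Q, R, S, T, U.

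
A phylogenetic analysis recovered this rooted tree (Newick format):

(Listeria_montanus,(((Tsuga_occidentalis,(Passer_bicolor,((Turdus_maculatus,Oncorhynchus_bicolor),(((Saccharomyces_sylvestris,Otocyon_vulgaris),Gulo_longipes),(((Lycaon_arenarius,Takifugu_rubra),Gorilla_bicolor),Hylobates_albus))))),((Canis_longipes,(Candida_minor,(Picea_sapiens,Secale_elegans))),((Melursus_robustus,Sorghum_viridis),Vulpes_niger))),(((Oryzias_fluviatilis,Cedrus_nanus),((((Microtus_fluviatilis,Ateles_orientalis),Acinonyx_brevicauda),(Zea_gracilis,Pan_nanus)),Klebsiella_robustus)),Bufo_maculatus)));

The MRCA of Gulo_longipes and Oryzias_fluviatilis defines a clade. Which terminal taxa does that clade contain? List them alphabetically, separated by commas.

Acinonyx_brevicauda, Ateles_orientalis, Bufo_maculatus, Candida_minor, Canis_longipes, Cedrus_nanus, Gorilla_bicolor, Gulo_longipes, Hylobates_albus, Klebsiella_robustus, Lycaon_arenarius, Melursus_robustus, Microtus_fluviatilis, Oncorhynchus_bicolor, Oryzias_fluviatilis, Otocyon_vulgaris, Pan_nanus, Passer_bicolor, Picea_sapiens, Saccharomyces_sylvestris, Secale_elegans, Sorghum_viridis, Takifugu_rubra, Tsuga_occidentalis, Turdus_maculatus, Vulpes_niger, Zea_gracilis

Tracing Gulo_longipes: it sits inside ((Saccharomyces_sylvestris,Otocyon_vulgaris),Gulo_longipes).
Tracing Oryzias_fluviatilis: it sits inside (Oryzias_fluviatilis,Cedrus_nanus).
The smallest clade enclosing both is (((Tsuga_occidentalis,(Passer_bicolor,((Turdus_maculatus,Oncorhynchus_bicolor),(((Saccharomyces_sylvestris,Otocyon_vulgaris),Gulo_longipes),(((Lycaon_arenarius,Takifugu_rubra),Gorilla_bicolor),Hylobates_albus))))),((Canis_longipes,(Candida_minor,(Picea_sapiens,Secale_elegans))),((Melursus_robustus,Sorghum_viridis),Vulpes_niger))),(((Oryzias_fluviatilis,Cedrus_nanus),((((Microtus_fluviatilis,Ateles_orientalis),Acinonyx_brevicauda),(Zea_gracilis,Pan_nanus)),Klebsiella_robustus)),Bufo_maculatus)); the answer is its 27 terminal taxa in alphabetical order.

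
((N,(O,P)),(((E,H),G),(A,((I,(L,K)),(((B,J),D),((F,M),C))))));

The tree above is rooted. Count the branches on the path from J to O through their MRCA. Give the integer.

10

The MRCA of J and O is the root of the tree.
From J up to that node: 7 branches. From O up to the same node: 3 branches. Total: 7 + 3 = 10.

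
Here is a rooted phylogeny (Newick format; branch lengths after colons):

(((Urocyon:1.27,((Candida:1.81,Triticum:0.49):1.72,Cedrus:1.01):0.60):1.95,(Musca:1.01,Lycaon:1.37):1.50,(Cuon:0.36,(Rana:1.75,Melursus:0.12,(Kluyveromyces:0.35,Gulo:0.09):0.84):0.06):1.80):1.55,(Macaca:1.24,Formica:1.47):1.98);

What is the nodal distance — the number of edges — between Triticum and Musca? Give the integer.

6

The MRCA of Triticum and Musca is the node subtending ((Urocyon,((Candida,Triticum),Cedrus)),(Musca,Lycaon),(Cuon,(Rana,Melursus,(Kluyveromyces,Gulo)))).
From Triticum up to that node: 4 branches. From Musca up to the same node: 2 branches. Total: 4 + 2 = 6.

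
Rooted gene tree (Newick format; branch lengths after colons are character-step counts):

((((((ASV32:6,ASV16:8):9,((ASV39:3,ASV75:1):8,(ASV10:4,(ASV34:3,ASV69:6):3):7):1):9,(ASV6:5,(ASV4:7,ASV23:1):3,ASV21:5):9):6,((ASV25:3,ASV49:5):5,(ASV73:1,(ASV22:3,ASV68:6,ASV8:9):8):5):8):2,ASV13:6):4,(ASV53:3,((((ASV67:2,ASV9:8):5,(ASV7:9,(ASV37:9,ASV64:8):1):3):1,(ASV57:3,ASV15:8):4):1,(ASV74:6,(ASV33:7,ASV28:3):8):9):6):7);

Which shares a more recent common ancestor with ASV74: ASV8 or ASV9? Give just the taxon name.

The MRCA of ASV74 and ASV9 subtends ((((ASV67,ASV9),(ASV7,(ASV37,ASV64))),(ASV57,ASV15)),(ASV74,(ASV33,ASV28))) (10 taxa).
The MRCA of ASV74 and ASV8 is the root, subtending the entire tree (29 taxa).
The first is nested inside the second, so ASV74 shares a more recent common ancestor with ASV9.

ASV9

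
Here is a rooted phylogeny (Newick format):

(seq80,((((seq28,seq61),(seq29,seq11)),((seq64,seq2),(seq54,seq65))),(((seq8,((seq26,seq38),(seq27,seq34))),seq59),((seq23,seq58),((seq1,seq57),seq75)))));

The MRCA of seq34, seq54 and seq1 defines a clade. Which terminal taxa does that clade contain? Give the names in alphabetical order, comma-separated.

Tracing seq34: it sits inside (seq27,seq34).
Tracing seq54: it sits inside (seq54,seq65).
Tracing seq1: it sits inside (seq1,seq57).
The smallest clade enclosing all 3 is ((((seq28,seq61),(seq29,seq11)),((seq64,seq2),(seq54,seq65))),(((seq8,((seq26,seq38),(seq27,seq34))),seq59),((seq23,seq58),((seq1,seq57),seq75)))); the answer is its 19 terminal taxa in alphabetical order.

seq1, seq11, seq2, seq23, seq26, seq27, seq28, seq29, seq34, seq38, seq54, seq57, seq58, seq59, seq61, seq64, seq65, seq75, seq8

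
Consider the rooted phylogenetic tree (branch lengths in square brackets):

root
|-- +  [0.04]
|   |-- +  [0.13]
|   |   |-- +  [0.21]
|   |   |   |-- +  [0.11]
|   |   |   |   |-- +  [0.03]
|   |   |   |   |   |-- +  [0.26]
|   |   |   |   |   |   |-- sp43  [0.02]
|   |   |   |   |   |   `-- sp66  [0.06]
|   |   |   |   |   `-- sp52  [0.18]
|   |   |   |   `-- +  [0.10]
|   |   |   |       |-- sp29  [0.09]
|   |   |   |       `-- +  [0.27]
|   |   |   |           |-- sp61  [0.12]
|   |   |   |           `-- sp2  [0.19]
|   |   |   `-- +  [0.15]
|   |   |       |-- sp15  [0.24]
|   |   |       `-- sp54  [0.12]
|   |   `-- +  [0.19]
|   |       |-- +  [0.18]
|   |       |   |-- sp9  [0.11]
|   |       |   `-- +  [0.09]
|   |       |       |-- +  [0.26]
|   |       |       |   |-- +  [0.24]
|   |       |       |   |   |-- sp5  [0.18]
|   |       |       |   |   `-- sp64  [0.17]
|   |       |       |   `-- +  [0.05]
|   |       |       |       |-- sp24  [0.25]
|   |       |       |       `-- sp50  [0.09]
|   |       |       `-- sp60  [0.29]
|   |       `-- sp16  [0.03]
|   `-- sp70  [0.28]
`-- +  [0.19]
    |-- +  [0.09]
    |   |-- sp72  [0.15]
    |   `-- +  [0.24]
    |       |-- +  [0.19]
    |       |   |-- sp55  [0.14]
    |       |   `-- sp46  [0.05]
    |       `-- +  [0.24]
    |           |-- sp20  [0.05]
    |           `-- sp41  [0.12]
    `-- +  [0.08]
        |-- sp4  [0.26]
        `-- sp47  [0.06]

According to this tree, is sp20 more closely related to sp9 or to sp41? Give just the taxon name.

The MRCA of sp20 and sp41 subtends (sp20,sp41) (2 taxa).
The MRCA of sp20 and sp9 is the root, subtending the entire tree (23 taxa).
The first is nested inside the second, so sp20 shares a more recent common ancestor with sp41.

sp41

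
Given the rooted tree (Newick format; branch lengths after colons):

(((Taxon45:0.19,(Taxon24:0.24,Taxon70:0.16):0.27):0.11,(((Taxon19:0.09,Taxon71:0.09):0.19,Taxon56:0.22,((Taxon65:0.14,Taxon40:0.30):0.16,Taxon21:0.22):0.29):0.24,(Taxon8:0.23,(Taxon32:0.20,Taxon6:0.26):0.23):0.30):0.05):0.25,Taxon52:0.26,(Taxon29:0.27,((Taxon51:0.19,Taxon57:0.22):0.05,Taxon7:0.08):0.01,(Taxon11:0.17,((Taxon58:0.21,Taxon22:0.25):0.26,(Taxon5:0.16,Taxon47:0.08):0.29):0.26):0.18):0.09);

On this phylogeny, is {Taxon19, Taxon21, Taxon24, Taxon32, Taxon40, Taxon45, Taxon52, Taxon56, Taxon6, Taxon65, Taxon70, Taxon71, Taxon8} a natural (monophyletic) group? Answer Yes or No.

The MRCA of the listed taxa is the root, so the smallest clade containing them is the whole tree.
That clade also contains Taxon11, Taxon22, Taxon29, Taxon47, Taxon5, Taxon51, Taxon57, Taxon58, Taxon7, which are not in the proposed group, so the group is not monophyletic.

No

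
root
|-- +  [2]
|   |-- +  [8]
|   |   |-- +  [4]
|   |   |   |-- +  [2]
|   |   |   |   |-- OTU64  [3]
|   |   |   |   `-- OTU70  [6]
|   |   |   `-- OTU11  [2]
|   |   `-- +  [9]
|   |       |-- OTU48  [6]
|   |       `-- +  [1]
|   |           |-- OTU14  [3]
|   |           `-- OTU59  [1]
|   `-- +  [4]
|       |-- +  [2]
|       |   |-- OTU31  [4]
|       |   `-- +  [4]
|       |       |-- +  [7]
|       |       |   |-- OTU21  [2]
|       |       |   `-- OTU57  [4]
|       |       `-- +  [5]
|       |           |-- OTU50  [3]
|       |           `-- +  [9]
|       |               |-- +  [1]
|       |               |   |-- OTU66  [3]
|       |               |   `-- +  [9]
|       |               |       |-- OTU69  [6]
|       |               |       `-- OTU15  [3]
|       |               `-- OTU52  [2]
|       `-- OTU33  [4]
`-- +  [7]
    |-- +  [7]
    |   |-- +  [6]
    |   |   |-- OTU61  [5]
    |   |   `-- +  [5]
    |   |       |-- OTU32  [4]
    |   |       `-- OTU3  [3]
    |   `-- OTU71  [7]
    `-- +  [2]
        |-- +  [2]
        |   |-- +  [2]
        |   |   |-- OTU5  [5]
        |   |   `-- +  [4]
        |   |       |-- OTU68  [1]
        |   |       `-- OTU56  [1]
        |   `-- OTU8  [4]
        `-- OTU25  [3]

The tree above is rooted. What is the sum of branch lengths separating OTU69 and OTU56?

The path runs OTU69 → … → MRCA → … → OTU56; the MRCA is the root of the tree.
Branch lengths along that path: 6 + 9 + 1 + 9 + 5 + 4 + 2 + 4 + 2 + 7 + 2 + 2 + 2 + 4 + 1 = 60.

60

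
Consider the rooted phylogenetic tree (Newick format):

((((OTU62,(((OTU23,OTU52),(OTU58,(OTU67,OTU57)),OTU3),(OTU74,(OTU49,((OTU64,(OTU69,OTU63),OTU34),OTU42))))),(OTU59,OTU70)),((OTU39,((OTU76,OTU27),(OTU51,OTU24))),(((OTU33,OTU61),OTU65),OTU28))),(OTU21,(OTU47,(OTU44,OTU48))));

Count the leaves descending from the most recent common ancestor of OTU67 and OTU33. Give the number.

The MRCA of OTU67 and OTU33 is the node subtending (((OTU62,(((OTU23,OTU52),(OTU58,(OTU67,OTU57)),OTU3),(OTU74,(OTU49,((OTU64,(OTU69,OTU63),OTU34),OTU42))))),(OTU59,OTU70)),((OTU39,((OTU76,OTU27),(OTU51,OTU24))),(((OTU33,OTU61),OTU65),OTU28))).
That clade contains 25 terminal taxa: OTU23, OTU24, OTU27, OTU28, OTU3, OTU33, OTU34, OTU39, OTU42, OTU49, OTU51, OTU52, OTU57, OTU58, OTU59, OTU61, OTU62, OTU63, OTU64, OTU65, OTU67, OTU69, OTU70, OTU74, OTU76.

25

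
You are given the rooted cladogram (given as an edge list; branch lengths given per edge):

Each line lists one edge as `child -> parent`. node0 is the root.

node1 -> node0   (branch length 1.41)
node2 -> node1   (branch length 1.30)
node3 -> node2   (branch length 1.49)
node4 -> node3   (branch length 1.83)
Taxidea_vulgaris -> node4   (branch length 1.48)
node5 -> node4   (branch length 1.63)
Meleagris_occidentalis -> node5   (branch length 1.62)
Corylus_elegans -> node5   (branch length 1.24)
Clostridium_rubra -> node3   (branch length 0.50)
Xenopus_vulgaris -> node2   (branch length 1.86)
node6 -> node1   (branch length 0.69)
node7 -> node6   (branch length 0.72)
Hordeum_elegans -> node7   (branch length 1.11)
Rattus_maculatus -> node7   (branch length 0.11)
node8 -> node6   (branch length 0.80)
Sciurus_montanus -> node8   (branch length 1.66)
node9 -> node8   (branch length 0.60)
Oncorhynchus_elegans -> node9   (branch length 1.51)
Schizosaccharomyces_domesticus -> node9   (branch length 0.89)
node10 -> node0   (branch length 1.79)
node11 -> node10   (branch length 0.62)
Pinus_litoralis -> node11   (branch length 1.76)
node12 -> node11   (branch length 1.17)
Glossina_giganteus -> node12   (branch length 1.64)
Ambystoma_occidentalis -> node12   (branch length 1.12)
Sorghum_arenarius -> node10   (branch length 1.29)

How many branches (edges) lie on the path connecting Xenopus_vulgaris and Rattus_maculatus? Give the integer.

5

The MRCA of Xenopus_vulgaris and Rattus_maculatus is the node subtending ((((Taxidea_vulgaris,(Meleagris_occidentalis,Corylus_elegans)),Clostridium_rubra),Xenopus_vulgaris),((Hordeum_elegans,Rattus_maculatus),(Sciurus_montanus,(Oncorhynchus_elegans,Schizosaccharomyces_domesticus)))).
From Xenopus_vulgaris up to that node: 2 branches. From Rattus_maculatus up to the same node: 3 branches. Total: 2 + 3 = 5.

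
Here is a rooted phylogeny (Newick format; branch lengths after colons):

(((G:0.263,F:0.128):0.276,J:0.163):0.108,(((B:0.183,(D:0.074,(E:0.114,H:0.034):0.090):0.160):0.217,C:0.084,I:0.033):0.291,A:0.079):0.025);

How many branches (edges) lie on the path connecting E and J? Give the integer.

8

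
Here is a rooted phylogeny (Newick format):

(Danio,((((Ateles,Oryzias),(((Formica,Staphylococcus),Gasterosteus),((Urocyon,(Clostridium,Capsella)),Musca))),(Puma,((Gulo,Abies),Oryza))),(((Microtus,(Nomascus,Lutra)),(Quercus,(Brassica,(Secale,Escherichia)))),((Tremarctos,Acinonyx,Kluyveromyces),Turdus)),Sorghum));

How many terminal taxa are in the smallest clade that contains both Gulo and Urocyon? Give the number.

13

The MRCA of Gulo and Urocyon is the node subtending (((Ateles,Oryzias),(((Formica,Staphylococcus),Gasterosteus),((Urocyon,(Clostridium,Capsella)),Musca))),(Puma,((Gulo,Abies),Oryza))).
That clade contains 13 terminal taxa: Abies, Ateles, Capsella, Clostridium, Formica, Gasterosteus, Gulo, Musca, Oryza, Oryzias, Puma, Staphylococcus, Urocyon.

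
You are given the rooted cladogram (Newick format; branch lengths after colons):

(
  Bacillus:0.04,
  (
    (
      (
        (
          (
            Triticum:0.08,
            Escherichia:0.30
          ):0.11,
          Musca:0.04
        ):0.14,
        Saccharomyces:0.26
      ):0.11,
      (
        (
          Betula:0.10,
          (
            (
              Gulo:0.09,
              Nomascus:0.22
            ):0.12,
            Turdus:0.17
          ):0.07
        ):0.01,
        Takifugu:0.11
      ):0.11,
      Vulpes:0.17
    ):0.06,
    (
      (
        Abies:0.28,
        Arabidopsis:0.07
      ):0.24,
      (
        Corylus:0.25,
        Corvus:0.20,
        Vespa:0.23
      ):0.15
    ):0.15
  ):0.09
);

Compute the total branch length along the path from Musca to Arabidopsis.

0.81

The path runs Musca → … → MRCA → … → Arabidopsis; the MRCA is the node subtending (((((Triticum,Escherichia),Musca),Saccharomyces),((Betula,((Gulo,Nomascus),Turdus)),Takifugu),Vulpes),((Abies,Arabidopsis),(Corylus,Corvus,Vespa))).
Branch lengths along that path: 0.04 + 0.14 + 0.11 + 0.06 + 0.15 + 0.24 + 0.07 = 0.81.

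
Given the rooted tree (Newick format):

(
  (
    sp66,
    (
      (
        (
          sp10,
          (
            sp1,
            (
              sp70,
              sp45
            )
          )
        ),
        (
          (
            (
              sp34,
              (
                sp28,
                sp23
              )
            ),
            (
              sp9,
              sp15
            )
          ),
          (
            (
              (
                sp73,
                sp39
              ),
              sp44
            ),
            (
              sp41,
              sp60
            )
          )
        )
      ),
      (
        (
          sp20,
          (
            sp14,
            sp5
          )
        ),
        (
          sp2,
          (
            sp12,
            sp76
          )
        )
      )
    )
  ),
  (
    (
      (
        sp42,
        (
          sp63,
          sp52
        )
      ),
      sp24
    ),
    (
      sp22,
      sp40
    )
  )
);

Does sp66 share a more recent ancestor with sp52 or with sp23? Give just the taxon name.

The MRCA of sp66 and sp23 subtends (sp66,(((sp10,(sp1,(sp70,sp45))),(((sp34,(sp28,sp23)),(sp9,sp15)),(((sp73,sp39),sp44),(sp41,sp60)))),((sp20,(sp14,sp5)),(sp2,(sp12,sp76))))) (21 taxa).
The MRCA of sp66 and sp52 is the root, subtending the entire tree (27 taxa).
The first is nested inside the second, so sp66 shares a more recent common ancestor with sp23.

sp23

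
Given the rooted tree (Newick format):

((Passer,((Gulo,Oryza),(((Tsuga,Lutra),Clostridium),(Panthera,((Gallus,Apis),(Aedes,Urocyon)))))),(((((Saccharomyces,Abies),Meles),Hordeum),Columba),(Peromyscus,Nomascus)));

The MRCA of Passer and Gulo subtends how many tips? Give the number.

11

The MRCA of Passer and Gulo is the node subtending (Passer,((Gulo,Oryza),(((Tsuga,Lutra),Clostridium),(Panthera,((Gallus,Apis),(Aedes,Urocyon)))))).
That clade contains 11 terminal taxa: Aedes, Apis, Clostridium, Gallus, Gulo, Lutra, Oryza, Panthera, Passer, Tsuga, Urocyon.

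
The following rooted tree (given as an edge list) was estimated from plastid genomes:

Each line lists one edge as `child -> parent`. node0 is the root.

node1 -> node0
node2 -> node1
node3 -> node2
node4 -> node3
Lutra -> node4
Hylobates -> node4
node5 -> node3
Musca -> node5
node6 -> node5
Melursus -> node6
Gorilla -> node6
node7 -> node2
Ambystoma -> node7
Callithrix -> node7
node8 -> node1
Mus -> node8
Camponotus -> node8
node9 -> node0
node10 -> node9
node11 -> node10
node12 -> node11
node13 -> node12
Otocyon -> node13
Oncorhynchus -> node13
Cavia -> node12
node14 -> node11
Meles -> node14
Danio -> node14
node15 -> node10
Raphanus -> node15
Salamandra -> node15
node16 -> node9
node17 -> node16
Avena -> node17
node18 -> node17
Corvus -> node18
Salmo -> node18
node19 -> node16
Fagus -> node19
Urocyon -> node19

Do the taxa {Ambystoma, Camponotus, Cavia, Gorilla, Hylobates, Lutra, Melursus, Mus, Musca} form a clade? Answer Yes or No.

No

The MRCA of the listed taxa is the root, so the smallest clade containing them is the whole tree.
That clade also contains Avena, Callithrix, Corvus, Danio, Fagus, Meles, Oncorhynchus, Otocyon, Raphanus, Salamandra, Salmo, Urocyon, which are not in the proposed group, so the group is not monophyletic.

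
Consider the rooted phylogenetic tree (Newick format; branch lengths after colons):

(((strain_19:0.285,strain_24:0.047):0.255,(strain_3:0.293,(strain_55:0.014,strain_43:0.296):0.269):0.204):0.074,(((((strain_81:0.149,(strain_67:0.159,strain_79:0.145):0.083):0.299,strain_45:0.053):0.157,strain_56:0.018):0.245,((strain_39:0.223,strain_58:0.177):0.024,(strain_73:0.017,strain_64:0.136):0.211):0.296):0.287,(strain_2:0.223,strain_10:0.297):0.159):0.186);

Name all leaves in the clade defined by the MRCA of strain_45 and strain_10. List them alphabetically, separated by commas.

strain_10, strain_2, strain_39, strain_45, strain_56, strain_58, strain_64, strain_67, strain_73, strain_79, strain_81

Tracing strain_45: it sits inside ((strain_81,(strain_67,strain_79)),strain_45).
Tracing strain_10: it sits inside (strain_2,strain_10).
The smallest clade enclosing both is (((((strain_81,(strain_67,strain_79)),strain_45),strain_56),((strain_39,strain_58),(strain_73,strain_64))),(strain_2,strain_10)); the answer is its 11 terminal taxa in alphabetical order.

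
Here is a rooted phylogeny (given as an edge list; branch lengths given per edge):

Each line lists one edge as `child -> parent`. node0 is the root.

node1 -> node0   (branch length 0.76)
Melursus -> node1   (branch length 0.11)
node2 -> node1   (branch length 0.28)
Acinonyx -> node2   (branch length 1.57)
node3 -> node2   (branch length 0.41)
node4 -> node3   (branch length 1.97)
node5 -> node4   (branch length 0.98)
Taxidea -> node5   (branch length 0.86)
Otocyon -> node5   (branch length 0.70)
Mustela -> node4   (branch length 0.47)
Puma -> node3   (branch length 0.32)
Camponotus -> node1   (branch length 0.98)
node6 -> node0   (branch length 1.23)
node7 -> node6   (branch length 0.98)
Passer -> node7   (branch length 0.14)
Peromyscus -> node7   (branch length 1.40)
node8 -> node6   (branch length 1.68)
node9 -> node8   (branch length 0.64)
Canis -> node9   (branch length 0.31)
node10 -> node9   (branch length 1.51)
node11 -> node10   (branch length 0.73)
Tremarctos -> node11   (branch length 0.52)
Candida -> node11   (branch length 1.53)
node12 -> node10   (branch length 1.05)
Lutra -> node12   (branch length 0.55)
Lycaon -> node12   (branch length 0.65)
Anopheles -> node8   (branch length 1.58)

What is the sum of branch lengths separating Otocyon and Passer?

7.45

The path runs Otocyon → … → MRCA → … → Passer; the MRCA is the root of the tree.
Branch lengths along that path: 0.70 + 0.98 + 1.97 + 0.41 + 0.28 + 0.76 + 1.23 + 0.98 + 0.14 = 7.45.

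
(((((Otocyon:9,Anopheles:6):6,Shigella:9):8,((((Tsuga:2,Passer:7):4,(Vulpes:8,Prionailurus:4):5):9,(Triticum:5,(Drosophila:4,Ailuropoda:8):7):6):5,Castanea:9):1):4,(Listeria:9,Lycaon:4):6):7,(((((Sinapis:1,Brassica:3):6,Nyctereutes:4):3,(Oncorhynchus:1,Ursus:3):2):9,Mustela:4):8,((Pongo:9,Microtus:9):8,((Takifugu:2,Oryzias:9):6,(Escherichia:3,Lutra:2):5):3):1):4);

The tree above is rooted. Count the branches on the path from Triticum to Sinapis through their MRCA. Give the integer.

12

The MRCA of Triticum and Sinapis is the root of the tree.
From Triticum up to that node: 6 branches. From Sinapis up to the same node: 6 branches. Total: 6 + 6 = 12.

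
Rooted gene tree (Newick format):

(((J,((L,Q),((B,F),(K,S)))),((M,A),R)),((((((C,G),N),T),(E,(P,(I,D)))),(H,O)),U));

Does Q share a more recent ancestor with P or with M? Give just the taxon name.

M

The MRCA of Q and M subtends ((J,((L,Q),((B,F),(K,S)))),((M,A),R)) (10 taxa).
The MRCA of Q and P is the root, subtending the entire tree (21 taxa).
The first is nested inside the second, so Q shares a more recent common ancestor with M.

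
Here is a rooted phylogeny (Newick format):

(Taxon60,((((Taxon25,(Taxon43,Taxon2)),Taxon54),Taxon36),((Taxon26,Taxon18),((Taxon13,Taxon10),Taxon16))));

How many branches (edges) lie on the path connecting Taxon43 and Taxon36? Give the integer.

5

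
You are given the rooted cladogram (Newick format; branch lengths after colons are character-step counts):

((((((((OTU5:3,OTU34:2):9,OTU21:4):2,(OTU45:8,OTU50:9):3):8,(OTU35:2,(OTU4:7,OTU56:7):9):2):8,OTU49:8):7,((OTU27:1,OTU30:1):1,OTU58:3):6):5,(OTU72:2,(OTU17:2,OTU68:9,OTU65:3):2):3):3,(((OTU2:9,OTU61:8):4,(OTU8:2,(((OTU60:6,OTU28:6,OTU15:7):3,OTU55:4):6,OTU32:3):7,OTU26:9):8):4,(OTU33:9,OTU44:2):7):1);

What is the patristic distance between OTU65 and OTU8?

26

The path runs OTU65 → … → MRCA → … → OTU8; the MRCA is the root of the tree.
Branch lengths along that path: 3 + 2 + 3 + 3 + 1 + 4 + 8 + 2 = 26.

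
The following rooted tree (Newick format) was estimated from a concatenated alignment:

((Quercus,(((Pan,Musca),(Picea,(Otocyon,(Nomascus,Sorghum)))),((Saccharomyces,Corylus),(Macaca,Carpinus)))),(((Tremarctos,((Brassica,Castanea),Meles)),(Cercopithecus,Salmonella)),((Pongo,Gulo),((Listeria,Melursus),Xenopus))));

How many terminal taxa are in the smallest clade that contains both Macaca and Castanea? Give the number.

The MRCA of Macaca and Castanea is the root, so the clade is the entire tree.
That clade contains 22 terminal taxa: Brassica, Carpinus, Castanea, Cercopithecus, Corylus, Gulo, Listeria, Macaca, Meles, Melursus, Musca, Nomascus, Otocyon, Pan, Picea, Pongo, Quercus, Saccharomyces, Salmonella, Sorghum, Tremarctos, Xenopus.

22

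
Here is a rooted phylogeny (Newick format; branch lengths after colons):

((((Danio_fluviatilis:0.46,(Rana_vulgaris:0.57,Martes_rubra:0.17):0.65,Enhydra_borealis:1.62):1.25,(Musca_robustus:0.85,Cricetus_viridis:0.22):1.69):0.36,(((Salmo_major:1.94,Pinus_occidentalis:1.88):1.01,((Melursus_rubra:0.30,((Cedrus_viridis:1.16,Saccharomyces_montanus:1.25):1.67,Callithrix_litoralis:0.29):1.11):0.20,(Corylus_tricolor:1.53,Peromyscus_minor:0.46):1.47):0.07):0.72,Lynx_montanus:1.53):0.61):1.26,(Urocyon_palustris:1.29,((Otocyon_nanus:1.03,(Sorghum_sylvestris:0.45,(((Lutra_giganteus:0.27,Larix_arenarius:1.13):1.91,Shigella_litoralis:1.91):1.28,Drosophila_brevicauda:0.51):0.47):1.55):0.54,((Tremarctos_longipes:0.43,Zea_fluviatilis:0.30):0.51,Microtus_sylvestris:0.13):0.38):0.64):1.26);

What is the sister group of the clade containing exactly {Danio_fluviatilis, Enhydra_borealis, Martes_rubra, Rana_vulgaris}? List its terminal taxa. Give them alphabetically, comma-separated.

The clade containing exactly {Danio_fluviatilis, Enhydra_borealis, Martes_rubra, Rana_vulgaris} attaches to the tree at the node subtending ((Danio_fluviatilis,(Rana_vulgaris,Martes_rubra),Enhydra_borealis),(Musca_robustus,Cricetus_viridis)).
The other lineage descending from that same node — the sister group — is (Musca_robustus,Cricetus_viridis); its 2 tips in alphabetical order are the answer.

Cricetus_viridis, Musca_robustus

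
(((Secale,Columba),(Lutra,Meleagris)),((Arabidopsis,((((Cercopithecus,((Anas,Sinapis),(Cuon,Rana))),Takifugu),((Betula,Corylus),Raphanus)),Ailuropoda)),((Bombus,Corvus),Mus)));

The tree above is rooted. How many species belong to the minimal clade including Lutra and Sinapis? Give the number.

18

The MRCA of Lutra and Sinapis is the root, so the clade is the entire tree.
That clade contains 18 terminal taxa: Ailuropoda, Anas, Arabidopsis, Betula, Bombus, Cercopithecus, Columba, Corvus, Corylus, Cuon, Lutra, Meleagris, Mus, Rana, Raphanus, Secale, Sinapis, Takifugu.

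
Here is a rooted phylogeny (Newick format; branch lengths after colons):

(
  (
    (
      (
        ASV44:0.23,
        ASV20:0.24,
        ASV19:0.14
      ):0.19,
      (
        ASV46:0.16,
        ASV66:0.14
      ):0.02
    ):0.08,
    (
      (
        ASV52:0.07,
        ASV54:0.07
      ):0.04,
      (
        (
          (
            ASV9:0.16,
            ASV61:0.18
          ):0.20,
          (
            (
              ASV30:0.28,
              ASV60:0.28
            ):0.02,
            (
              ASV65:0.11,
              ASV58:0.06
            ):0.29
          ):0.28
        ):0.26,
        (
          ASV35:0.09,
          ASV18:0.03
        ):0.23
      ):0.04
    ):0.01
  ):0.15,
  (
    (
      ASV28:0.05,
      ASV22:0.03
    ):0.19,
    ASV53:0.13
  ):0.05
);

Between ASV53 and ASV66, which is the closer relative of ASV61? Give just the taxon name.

The MRCA of ASV61 and ASV66 subtends (((ASV44,ASV20,ASV19),(ASV46,ASV66)),((ASV52,ASV54),(((ASV9,ASV61),((ASV30,ASV60),(ASV65,ASV58))),(ASV35,ASV18)))) (15 taxa).
The MRCA of ASV61 and ASV53 is the root, subtending the entire tree (18 taxa).
The first is nested inside the second, so ASV61 shares a more recent common ancestor with ASV66.

ASV66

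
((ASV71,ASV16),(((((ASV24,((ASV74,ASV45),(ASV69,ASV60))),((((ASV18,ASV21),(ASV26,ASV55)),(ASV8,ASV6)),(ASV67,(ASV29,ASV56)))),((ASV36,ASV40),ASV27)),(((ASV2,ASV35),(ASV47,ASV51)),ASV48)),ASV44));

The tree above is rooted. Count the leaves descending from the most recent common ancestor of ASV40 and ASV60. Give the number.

The MRCA of ASV40 and ASV60 is the node subtending (((ASV24,((ASV74,ASV45),(ASV69,ASV60))),((((ASV18,ASV21),(ASV26,ASV55)),(ASV8,ASV6)),(ASV67,(ASV29,ASV56)))),((ASV36,ASV40),ASV27)).
That clade contains 17 terminal taxa: ASV18, ASV21, ASV24, ASV26, ASV27, ASV29, ASV36, ASV40, ASV45, ASV55, ASV56, ASV6, ASV60, ASV67, ASV69, ASV74, ASV8.

17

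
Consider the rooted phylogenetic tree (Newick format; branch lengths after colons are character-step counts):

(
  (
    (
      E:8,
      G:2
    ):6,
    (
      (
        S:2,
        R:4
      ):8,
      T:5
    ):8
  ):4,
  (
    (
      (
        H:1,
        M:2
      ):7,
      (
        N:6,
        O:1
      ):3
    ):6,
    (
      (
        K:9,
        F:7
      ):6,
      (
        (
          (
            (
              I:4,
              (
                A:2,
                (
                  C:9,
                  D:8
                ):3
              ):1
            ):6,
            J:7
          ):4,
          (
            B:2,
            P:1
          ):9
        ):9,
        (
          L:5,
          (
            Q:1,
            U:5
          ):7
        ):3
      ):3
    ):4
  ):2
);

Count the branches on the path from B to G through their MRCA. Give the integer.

9

The MRCA of B and G is the root of the tree.
From B up to that node: 6 branches. From G up to the same node: 3 branches. Total: 6 + 3 = 9.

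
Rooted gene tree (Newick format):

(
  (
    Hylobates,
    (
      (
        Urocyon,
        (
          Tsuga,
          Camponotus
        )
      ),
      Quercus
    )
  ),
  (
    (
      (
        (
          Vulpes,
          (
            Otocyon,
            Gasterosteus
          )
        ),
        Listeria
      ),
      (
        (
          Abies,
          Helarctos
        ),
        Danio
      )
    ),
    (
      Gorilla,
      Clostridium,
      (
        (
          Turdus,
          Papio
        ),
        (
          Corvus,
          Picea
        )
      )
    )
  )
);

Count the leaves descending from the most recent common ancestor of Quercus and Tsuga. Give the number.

The MRCA of Quercus and Tsuga is the node subtending ((Urocyon,(Tsuga,Camponotus)),Quercus).
That clade contains 4 terminal taxa: Camponotus, Quercus, Tsuga, Urocyon.

4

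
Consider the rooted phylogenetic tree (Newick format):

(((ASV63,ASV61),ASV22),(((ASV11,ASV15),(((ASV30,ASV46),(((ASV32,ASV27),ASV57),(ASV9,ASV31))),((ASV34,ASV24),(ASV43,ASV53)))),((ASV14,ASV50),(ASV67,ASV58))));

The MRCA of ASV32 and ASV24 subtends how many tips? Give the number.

11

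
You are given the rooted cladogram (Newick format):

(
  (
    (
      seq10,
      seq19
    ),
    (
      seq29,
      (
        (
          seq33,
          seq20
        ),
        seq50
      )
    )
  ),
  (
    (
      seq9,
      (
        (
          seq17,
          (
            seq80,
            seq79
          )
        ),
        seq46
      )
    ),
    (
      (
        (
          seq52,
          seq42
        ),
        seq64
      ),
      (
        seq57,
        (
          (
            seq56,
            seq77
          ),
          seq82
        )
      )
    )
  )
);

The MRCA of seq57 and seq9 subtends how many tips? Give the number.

The MRCA of seq57 and seq9 is the node subtending ((seq9,((seq17,(seq80,seq79)),seq46)),(((seq52,seq42),seq64),(seq57,((seq56,seq77),seq82)))).
That clade contains 12 terminal taxa: seq17, seq42, seq46, seq52, seq56, seq57, seq64, seq77, seq79, seq80, seq82, seq9.

12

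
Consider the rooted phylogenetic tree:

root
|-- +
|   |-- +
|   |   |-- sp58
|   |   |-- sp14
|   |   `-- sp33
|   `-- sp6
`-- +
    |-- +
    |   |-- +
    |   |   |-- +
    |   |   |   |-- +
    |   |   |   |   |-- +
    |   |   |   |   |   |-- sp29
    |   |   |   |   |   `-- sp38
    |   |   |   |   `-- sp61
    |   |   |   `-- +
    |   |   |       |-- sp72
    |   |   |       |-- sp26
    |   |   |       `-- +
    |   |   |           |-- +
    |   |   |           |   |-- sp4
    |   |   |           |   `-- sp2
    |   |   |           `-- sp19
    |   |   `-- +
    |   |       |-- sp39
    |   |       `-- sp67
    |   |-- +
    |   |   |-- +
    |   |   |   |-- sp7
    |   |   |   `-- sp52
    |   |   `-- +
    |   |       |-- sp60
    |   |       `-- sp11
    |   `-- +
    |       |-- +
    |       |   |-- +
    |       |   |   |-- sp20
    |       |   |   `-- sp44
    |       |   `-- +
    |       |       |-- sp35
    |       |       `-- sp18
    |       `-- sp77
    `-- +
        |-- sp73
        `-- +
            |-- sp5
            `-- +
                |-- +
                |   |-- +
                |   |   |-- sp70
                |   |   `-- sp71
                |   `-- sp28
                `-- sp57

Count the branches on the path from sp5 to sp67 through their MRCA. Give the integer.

7

The MRCA of sp5 and sp67 is the node subtending ((((((sp29,sp38),sp61),(sp72,sp26,((sp4,sp2),sp19))),(sp39,sp67)),((sp7,sp52),(sp60,sp11)),(((sp20,sp44),(sp35,sp18)),sp77)),(sp73,(sp5,(((sp70,sp71),sp28),sp57)))).
From sp5 up to that node: 3 branches. From sp67 up to the same node: 4 branches. Total: 3 + 4 = 7.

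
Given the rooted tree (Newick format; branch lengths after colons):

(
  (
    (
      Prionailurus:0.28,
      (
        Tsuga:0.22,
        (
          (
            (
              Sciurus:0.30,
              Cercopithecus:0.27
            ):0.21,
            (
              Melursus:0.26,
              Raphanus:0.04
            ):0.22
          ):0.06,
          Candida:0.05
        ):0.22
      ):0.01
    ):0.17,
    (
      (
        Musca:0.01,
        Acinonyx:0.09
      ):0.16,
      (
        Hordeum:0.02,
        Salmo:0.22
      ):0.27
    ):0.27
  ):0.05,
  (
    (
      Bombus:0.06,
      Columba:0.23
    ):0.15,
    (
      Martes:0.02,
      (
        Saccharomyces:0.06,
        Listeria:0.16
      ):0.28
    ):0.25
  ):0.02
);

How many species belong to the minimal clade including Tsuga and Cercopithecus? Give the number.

6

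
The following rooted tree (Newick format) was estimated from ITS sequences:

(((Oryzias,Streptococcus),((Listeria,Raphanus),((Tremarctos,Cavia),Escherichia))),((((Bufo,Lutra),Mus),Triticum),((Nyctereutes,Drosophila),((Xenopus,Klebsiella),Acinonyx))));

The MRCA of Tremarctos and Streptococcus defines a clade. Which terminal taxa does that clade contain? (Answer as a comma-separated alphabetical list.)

Tracing Tremarctos: it sits inside (Tremarctos,Cavia).
Tracing Streptococcus: it sits inside (Oryzias,Streptococcus).
The smallest clade enclosing both is ((Oryzias,Streptococcus),((Listeria,Raphanus),((Tremarctos,Cavia),Escherichia))); the answer is its 7 terminal taxa in alphabetical order.

Cavia, Escherichia, Listeria, Oryzias, Raphanus, Streptococcus, Tremarctos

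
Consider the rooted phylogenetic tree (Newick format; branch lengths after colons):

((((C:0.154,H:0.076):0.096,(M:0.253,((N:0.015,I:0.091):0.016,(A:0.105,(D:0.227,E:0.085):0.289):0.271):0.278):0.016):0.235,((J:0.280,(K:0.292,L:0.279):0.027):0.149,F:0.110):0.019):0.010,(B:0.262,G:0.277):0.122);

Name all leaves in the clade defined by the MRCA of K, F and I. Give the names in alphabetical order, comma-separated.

A, C, D, E, F, H, I, J, K, L, M, N

Tracing K: it sits inside (K,L).
Tracing F: it sits inside ((J,(K,L)),F).
Tracing I: it sits inside (N,I).
The smallest clade enclosing all 3 is (((C,H),(M,((N,I),(A,(D,E))))),((J,(K,L)),F)); the answer is its 12 terminal taxa in alphabetical order.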